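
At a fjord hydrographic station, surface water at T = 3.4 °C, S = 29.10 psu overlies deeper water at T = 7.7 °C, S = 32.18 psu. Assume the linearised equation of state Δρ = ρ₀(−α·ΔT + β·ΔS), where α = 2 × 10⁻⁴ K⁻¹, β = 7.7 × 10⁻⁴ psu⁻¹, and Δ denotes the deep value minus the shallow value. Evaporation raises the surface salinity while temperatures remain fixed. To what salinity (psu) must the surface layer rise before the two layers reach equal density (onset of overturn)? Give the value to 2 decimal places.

Neutral buoyancy requires −α(T_deep − T_surf) + β(S_deep − S_surf′) = 0.
S_surf′ = S_deep − (α/β)·ΔT = 32.18 − (2 × 10⁻⁴/7.7 × 10⁻⁴)·(+4.3) = 31.0631 psu.
Increase required: 31.0631 − 29.10 = 1.9631 psu.

31.06 psu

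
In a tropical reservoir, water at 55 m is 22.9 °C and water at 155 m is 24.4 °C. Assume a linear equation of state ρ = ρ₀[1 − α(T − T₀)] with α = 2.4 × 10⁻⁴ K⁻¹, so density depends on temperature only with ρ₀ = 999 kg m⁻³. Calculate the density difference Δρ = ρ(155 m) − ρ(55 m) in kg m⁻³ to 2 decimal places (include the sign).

-0.36 kg m⁻³

ΔT = +1.5 K, Δρ/ρ₀ = −αΔT = -3.60 × 10⁻⁴.
Δρ = 999 × (-3.60 × 10⁻⁴) = -0.36 kg m⁻³.
Negative Δρ: lighter below, statically unstable.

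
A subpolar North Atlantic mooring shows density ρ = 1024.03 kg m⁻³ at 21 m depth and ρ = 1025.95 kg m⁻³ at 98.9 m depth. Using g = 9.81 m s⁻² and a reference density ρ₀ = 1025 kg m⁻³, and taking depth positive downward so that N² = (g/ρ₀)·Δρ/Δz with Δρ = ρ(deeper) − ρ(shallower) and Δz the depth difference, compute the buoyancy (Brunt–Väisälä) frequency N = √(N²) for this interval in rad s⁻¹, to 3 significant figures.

0.0154 rad s⁻¹

Δρ = 1025.95 − 1024.03 = 1.92 kg m⁻³ over Δz = 98.9 − 21 = 77.9 m.
N² = (9.81/1025) × (1.92/77.9) = 2.3589 × 10⁻⁴ s⁻².
N = √(2.3589 × 10⁻⁴) = 0.015359 rad s⁻¹ ≈ 0.0154 rad s⁻¹.
Since Δρ > 0 the layer is stably stratified.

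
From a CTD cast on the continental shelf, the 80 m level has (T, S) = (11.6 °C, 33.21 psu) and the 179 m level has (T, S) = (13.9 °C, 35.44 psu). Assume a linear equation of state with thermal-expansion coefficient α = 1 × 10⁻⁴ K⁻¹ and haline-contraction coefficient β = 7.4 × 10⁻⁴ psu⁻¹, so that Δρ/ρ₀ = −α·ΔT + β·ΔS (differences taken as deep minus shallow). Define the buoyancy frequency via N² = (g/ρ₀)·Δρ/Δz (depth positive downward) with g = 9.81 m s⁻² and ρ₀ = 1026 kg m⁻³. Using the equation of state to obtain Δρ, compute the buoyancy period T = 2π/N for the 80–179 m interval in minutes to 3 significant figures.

ΔT = +2.3 K, ΔS = +2.23 psu (deep − shallow).
Δρ/ρ₀ = −αΔT + βΔS = -2.30 × 10⁻⁴ + 1.6502 × 10⁻³ = 1.4202 × 10⁻³, so Δρ ≈ 1.457 kg m⁻³.
N² = (g/ρ₀)·Δρ/Δz = g·(Δρ/ρ₀)/Δz = 9.81 × 1.4202 × 10⁻³ / 99 = 1.4073 × 10⁻⁴ s⁻².
N = √(1.4073 × 10⁻⁴) = 0.011863 rad s⁻¹ → T = 2π/N = 529.65 s = 8.8275 min ≈ 8.83 min.

8.83 min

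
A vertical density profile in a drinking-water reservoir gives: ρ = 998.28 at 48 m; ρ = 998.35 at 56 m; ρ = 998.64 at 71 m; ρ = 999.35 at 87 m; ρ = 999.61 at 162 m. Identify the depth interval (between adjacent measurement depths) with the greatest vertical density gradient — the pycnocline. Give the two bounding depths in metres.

Compute the density gradient over each adjacent pair:
  48–56 m: Δρ/Δz = 0.07/8 = 8.8 × 10⁻³ kg m⁻⁴
  56–71 m: Δρ/Δz = 0.29/15 = 0.019 kg m⁻⁴
  71–87 m: Δρ/Δz = 0.71/16 = 0.044 kg m⁻⁴
  87–162 m: Δρ/Δz = 0.26/75 = 3.5 × 10⁻³ kg m⁻⁴
The largest gradient is in the 71–87 m interval — the pycnocline.

71–87 m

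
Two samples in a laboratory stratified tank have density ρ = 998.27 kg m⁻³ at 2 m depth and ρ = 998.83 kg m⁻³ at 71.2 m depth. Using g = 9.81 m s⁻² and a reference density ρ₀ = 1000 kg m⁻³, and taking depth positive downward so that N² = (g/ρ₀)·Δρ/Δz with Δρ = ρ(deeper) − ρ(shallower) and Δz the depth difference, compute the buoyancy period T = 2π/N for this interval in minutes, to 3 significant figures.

11.8 min

Δρ = 998.83 − 998.27 = 0.56 kg m⁻³ over Δz = 71.2 − 2 = 69.2 m.
N² = (9.81/1000) × (0.56/69.2) = 7.9387 × 10⁻⁵ s⁻².
N = √(7.9387 × 10⁻⁵) = 8.9099 × 10⁻³ rad s⁻¹, so T = 2π/N = 705.19 s = 11.753 min ≈ 11.8 min.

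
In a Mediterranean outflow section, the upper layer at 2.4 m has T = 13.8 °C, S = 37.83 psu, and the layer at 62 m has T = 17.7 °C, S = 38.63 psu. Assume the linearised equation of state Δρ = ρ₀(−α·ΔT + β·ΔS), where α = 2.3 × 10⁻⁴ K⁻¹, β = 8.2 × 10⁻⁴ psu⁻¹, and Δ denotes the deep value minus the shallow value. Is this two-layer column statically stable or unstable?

ΔT = 17.7 − 13.8 = +3.9 K and ΔS = 38.63 − 37.83 = +0.80 psu (deep − shallow).
−αΔT = -8.97 × 10⁻⁴; βΔS = 6.56 × 10⁻⁴; sum Δρ/ρ₀ = -2.41 × 10⁻⁴.
Δρ/ρ₀ < 0, so Δρ < 0: deeper water is lighter → statically unstable; the column would overturn.

unstable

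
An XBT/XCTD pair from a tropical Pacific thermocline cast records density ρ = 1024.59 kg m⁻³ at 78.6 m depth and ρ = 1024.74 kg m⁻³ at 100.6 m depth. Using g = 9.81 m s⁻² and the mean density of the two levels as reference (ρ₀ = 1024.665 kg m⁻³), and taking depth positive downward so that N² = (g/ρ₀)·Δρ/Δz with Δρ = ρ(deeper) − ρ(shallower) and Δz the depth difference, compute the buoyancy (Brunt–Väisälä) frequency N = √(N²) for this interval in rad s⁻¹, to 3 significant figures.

8.08 × 10⁻³ rad s⁻¹

Δρ = 1024.74 − 1024.59 = 0.15 kg m⁻³ over Δz = 100.6 − 78.6 = 22 m.
N² = (9.81/1024.665) × (0.15/22) = 6.5276 × 10⁻⁵ s⁻².
N = √(6.5276 × 10⁻⁵) = 8.0794 × 10⁻³ rad s⁻¹ ≈ 8.08 × 10⁻³ rad s⁻¹.
A positive N² confirms static stability across the interval.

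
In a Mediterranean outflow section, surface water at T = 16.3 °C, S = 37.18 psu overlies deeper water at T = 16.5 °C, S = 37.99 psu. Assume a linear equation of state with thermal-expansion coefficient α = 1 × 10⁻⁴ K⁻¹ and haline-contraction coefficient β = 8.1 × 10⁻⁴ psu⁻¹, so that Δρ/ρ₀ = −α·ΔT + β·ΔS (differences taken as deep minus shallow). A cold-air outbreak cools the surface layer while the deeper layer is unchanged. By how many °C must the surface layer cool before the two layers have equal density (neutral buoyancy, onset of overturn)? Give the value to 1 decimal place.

6.4 °C

Neutral buoyancy requires Δρ = 0, i.e. −α(T_deep − T_surf′) + β(S_deep − S_surf) = 0.
T_surf′ = T_deep − (β/α)·ΔS = 16.5 − (8.1 × 10⁻⁴/1 × 10⁻⁴)·(+0.81) = 9.939 °C.
Cooling required: 16.3 − (9.939) = 6.361 °C.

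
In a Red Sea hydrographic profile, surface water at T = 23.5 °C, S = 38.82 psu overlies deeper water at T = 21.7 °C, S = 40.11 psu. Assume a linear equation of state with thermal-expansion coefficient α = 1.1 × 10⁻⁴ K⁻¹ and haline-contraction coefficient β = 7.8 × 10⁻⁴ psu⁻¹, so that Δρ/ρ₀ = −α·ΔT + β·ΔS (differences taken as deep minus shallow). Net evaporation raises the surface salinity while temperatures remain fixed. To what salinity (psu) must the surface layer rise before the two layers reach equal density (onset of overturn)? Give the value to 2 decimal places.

40.36 psu

Neutral buoyancy requires −α(T_deep − T_surf) + β(S_deep − S_surf′) = 0.
S_surf′ = S_deep − (α/β)·ΔT = 40.11 − (1.1 × 10⁻⁴/7.8 × 10⁻⁴)·(-1.8) = 40.3638 psu.
Increase required: 40.3638 − 38.82 = 1.5438 psu.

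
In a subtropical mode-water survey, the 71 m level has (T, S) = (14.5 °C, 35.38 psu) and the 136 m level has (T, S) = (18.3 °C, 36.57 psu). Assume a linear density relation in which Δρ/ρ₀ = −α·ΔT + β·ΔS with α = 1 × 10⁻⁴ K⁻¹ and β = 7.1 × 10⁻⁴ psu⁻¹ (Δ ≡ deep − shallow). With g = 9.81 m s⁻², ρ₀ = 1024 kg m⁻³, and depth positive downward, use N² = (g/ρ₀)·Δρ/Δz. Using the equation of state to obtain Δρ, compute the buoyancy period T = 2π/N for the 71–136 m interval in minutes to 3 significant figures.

ΔT = +3.8 K, ΔS = +1.19 psu (deep − shallow).
Δρ/ρ₀ = −αΔT + βΔS = -3.80 × 10⁻⁴ + 8.449 × 10⁻⁴ = 4.649 × 10⁻⁴, so Δρ ≈ 0.4761 kg m⁻³.
N² = (g/ρ₀)·Δρ/Δz = g·(Δρ/ρ₀)/Δz = 9.81 × 4.649 × 10⁻⁴ / 65 = 7.0164 × 10⁻⁵ s⁻².
N = √(7.0164 × 10⁻⁵) = 8.3764 × 10⁻³ rad s⁻¹ → T = 2π/N = 750.11 s = 12.502 min ≈ 12.5 min.

12.5 min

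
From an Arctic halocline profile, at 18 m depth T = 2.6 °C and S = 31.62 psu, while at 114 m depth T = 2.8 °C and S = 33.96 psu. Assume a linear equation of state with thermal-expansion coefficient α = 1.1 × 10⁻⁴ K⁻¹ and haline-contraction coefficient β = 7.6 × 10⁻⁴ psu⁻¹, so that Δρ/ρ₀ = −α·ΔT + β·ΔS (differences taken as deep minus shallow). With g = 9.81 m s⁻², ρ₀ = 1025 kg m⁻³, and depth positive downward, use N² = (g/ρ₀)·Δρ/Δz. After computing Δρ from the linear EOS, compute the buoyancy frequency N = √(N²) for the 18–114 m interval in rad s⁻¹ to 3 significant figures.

0.0134 rad s⁻¹

ΔT = +0.2 K, ΔS = +2.34 psu (deep − shallow).
Δρ/ρ₀ = −αΔT + βΔS = -2.20 × 10⁻⁵ + 1.7784 × 10⁻³ = 1.7564 × 10⁻³, so Δρ ≈ 1.800 kg m⁻³.
N² = (g/ρ₀)·Δρ/Δz = g·(Δρ/ρ₀)/Δz = 9.81 × 1.7564 × 10⁻³ / 96 = 1.7948 × 10⁻⁴ s⁻².
N = √(1.7948 × 10⁻⁴) = 0.013397 rad s⁻¹ ≈ 0.0134 rad s⁻¹.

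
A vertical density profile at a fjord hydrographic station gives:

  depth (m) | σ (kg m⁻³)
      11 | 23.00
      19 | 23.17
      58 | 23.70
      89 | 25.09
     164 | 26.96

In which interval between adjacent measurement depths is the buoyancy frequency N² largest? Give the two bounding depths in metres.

Compute the density gradient over each adjacent pair:
  11–19 m: Δρ/Δz = 0.17/8 = 0.021 kg m⁻⁴
  19–58 m: Δρ/Δz = 0.53/39 = 0.014 kg m⁻⁴
  58–89 m: Δρ/Δz = 1.39/31 = 0.045 kg m⁻⁴
  89–164 m: Δρ/Δz = 1.87/75 = 0.025 kg m⁻⁴
The largest gradient is in the 58–89 m interval — the pycnocline.

58–89 m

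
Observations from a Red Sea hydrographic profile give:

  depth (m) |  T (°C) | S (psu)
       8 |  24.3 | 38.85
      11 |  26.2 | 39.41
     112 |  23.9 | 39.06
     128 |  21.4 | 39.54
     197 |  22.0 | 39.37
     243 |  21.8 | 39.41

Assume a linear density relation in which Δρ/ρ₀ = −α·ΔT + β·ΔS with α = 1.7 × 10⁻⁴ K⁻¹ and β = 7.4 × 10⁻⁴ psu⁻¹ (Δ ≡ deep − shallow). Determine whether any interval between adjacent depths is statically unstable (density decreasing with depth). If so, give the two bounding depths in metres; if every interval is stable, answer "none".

128–197 m

Evaluate Δρ/ρ₀ = −αΔT + βΔS across each adjacent pair:
  8–11 m: −αΔT+βΔS = −(1.7 × 10⁻⁴)(+1.9)+(7.4 × 10⁻⁴)(+0.56) = 9.1 × 10⁻⁵ → stable
  11–112 m: −αΔT+βΔS = −(1.7 × 10⁻⁴)(-2.3)+(7.4 × 10⁻⁴)(-0.35) = 1.3 × 10⁻⁴ → stable
  112–128 m: −αΔT+βΔS = −(1.7 × 10⁻⁴)(-2.5)+(7.4 × 10⁻⁴)(+0.48) = 7.8 × 10⁻⁴ → stable
  128–197 m: −αΔT+βΔS = −(1.7 × 10⁻⁴)(+0.6)+(7.4 × 10⁻⁴)(-0.17) = -2.3 × 10⁻⁴ → UNSTABLE
  197–243 m: −αΔT+βΔS = −(1.7 × 10⁻⁴)(-0.2)+(7.4 × 10⁻⁴)(+0.04) = 6.4 × 10⁻⁵ → stable
The 128–197 m interval has Δρ < 0: lighter water underlies denser water.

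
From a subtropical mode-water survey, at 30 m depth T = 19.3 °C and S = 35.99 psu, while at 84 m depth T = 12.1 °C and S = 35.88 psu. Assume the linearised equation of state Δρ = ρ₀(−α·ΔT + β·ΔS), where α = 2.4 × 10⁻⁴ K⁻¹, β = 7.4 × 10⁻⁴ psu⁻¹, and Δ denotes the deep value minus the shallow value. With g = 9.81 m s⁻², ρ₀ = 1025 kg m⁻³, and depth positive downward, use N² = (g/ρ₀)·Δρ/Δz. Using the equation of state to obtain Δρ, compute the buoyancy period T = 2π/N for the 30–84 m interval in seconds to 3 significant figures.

363 s

ΔT = -7.2 K, ΔS = -0.11 psu (deep − shallow).
Δρ/ρ₀ = −αΔT + βΔS = 1.728 × 10⁻³ − 8.14 × 10⁻⁵ = 1.6466 × 10⁻³, so Δρ ≈ 1.688 kg m⁻³.
N² = (g/ρ₀)·Δρ/Δz = g·(Δρ/ρ₀)/Δz = 9.81 × 1.6466 × 10⁻³ / 54 = 2.9913 × 10⁻⁴ s⁻².
N = √(2.9913 × 10⁻⁴) = 0.017295 rad s⁻¹ → T = 2π/N = 363.29 s ≈ 363 s.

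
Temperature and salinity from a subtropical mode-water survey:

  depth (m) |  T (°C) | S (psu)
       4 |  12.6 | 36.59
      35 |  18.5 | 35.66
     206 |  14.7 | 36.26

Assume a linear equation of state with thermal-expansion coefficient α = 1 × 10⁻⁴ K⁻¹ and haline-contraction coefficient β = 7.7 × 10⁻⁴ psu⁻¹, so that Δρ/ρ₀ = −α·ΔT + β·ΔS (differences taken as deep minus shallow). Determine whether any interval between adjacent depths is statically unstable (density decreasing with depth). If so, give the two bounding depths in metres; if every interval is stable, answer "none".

4–35 m

Evaluate Δρ/ρ₀ = −αΔT + βΔS across each adjacent pair:
  4–35 m: −αΔT+βΔS = −(1 × 10⁻⁴)(+5.9)+(7.7 × 10⁻⁴)(-0.93) = -1.3 × 10⁻³ → UNSTABLE
  35–206 m: −αΔT+βΔS = −(1 × 10⁻⁴)(-3.8)+(7.7 × 10⁻⁴)(+0.60) = 8.4 × 10⁻⁴ → stable
The 4–35 m interval has Δρ < 0: lighter water underlies denser water.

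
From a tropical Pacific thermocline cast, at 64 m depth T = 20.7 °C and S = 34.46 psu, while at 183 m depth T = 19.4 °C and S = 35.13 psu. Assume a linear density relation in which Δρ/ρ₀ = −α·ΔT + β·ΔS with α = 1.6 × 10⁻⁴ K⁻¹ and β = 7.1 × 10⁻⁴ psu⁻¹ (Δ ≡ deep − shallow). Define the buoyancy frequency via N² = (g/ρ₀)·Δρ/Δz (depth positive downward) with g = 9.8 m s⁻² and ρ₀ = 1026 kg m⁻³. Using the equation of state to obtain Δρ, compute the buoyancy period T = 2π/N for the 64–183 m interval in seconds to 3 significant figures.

837 s

ΔT = -1.3 K, ΔS = +0.67 psu (deep − shallow).
Δρ/ρ₀ = −αΔT + βΔS = 2.08 × 10⁻⁴ + 4.757 × 10⁻⁴ = 6.837 × 10⁻⁴, so Δρ ≈ 0.7015 kg m⁻³.
N² = (g/ρ₀)·Δρ/Δz = g·(Δρ/ρ₀)/Δz = 9.8 × 6.837 × 10⁻⁴ / 119 = 5.6305 × 10⁻⁵ s⁻².
N = √(5.6305 × 10⁻⁵) = 7.5037 × 10⁻³ rad s⁻¹ → T = 2π/N = 837.34 s ≈ 837 s.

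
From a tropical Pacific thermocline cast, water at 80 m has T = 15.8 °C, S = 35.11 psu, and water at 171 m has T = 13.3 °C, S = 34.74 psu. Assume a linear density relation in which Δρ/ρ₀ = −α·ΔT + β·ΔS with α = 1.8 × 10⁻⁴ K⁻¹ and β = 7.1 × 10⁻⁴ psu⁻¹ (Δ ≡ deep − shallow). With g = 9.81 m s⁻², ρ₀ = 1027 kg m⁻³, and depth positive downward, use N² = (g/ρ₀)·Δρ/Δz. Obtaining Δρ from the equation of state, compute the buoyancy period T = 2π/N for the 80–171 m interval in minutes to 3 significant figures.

23.3 min

ΔT = -2.5 K, ΔS = -0.37 psu (deep − shallow).
Δρ/ρ₀ = −αΔT + βΔS = 4.50 × 10⁻⁴ − 2.627 × 10⁻⁴ = 1.873 × 10⁻⁴, so Δρ ≈ 0.1924 kg m⁻³.
N² = (g/ρ₀)·Δρ/Δz = g·(Δρ/ρ₀)/Δz = 9.81 × 1.873 × 10⁻⁴ / 91 = 2.0191 × 10⁻⁵ s⁻².
N = √(2.0191 × 10⁻⁵) = 4.4934 × 10⁻³ rad s⁻¹ → T = 2π/N = 1.3983 × 10³ s = 23.305 min ≈ 23.3 min.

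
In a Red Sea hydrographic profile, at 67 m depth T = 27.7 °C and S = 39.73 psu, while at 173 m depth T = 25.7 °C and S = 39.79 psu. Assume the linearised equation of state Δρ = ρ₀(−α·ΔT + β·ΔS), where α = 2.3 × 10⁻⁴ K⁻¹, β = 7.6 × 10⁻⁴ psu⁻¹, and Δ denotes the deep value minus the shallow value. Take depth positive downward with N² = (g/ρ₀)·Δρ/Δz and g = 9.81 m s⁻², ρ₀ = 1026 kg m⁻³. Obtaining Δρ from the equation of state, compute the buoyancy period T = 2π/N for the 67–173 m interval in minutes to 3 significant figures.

ΔT = -2.0 K, ΔS = +0.06 psu (deep − shallow).
Δρ/ρ₀ = −αΔT + βΔS = 4.60 × 10⁻⁴ + 4.56 × 10⁻⁵ = 5.056 × 10⁻⁴, so Δρ ≈ 0.5187 kg m⁻³.
N² = (g/ρ₀)·Δρ/Δz = g·(Δρ/ρ₀)/Δz = 9.81 × 5.056 × 10⁻⁴ / 106 = 4.6792 × 10⁻⁵ s⁻².
N = √(4.6792 × 10⁻⁵) = 6.8405 × 10⁻³ rad s⁻¹ → T = 2π/N = 918.53 s = 15.309 min ≈ 15.3 min.

15.3 min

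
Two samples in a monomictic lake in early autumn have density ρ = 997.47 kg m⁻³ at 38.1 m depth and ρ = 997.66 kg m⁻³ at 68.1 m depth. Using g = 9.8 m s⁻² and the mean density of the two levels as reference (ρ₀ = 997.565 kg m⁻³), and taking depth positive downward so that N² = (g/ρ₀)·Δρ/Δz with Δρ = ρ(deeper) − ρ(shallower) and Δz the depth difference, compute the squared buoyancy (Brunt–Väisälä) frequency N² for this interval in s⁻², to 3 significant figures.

6.22 × 10⁻⁵ s⁻²

Δρ = 997.66 − 997.47 = 0.19 kg m⁻³ over Δz = 68.1 − 38.1 = 30 m.
N² = (9.8/997.565) × (0.19/30) = 6.2218 × 10⁻⁵ s⁻² ≈ 6.22 × 10⁻⁵ s⁻².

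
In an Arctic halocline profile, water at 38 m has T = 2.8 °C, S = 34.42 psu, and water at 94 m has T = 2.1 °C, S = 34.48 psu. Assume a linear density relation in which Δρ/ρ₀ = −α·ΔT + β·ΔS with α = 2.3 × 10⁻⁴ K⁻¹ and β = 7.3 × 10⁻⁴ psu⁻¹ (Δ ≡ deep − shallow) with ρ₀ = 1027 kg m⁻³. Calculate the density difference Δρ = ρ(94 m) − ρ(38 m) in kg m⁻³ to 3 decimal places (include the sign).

ΔT = -0.7 K, ΔS = +0.06 psu (deep − shallow).
Δρ/ρ₀ = −(2.3 × 10⁻⁴)(-0.7) + (7.3 × 10⁻⁴)(+0.06) = 2.048 × 10⁻⁴.
Δρ = 1027 × (2.048 × 10⁻⁴) = +0.210 kg m⁻³.
Positive Δρ: denser below, stable.

+0.210 kg m⁻³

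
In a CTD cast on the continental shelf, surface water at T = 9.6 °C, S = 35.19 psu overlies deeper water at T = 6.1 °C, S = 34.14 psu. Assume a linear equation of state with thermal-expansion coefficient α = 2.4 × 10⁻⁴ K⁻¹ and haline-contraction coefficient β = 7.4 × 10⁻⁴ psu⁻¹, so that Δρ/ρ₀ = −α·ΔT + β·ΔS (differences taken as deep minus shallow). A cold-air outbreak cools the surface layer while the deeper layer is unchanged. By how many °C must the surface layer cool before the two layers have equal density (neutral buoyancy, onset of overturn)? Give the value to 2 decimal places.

0.26 °C

Neutral buoyancy requires Δρ = 0, i.e. −α(T_deep − T_surf′) + β(S_deep − S_surf) = 0.
T_surf′ = T_deep − (β/α)·ΔS = 6.1 − (7.4 × 10⁻⁴/2.4 × 10⁻⁴)·(-1.05) = 9.3375 °C.
Cooling required: 9.6 − (9.3375) = 0.2625 °C.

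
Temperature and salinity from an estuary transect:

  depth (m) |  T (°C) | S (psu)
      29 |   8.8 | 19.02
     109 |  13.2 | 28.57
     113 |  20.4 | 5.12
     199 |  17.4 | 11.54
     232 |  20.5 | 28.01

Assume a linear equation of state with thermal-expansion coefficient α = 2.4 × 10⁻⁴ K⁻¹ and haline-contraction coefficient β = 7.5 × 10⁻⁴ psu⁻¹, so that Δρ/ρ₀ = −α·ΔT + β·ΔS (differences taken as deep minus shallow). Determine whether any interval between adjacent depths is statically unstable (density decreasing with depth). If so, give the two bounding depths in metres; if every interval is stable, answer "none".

Evaluate Δρ/ρ₀ = −αΔT + βΔS across each adjacent pair:
  29–109 m: −αΔT+βΔS = −(2.4 × 10⁻⁴)(+4.4)+(7.5 × 10⁻⁴)(+9.55) = 6.1 × 10⁻³ → stable
  109–113 m: −αΔT+βΔS = −(2.4 × 10⁻⁴)(+7.2)+(7.5 × 10⁻⁴)(-23.45) = -0.019 → UNSTABLE
  113–199 m: −αΔT+βΔS = −(2.4 × 10⁻⁴)(-3.0)+(7.5 × 10⁻⁴)(+6.42) = 5.5 × 10⁻³ → stable
  199–232 m: −αΔT+βΔS = −(2.4 × 10⁻⁴)(+3.1)+(7.5 × 10⁻⁴)(+16.47) = 0.012 → stable
The 109–113 m interval has Δρ < 0: lighter water underlies denser water.

109–113 m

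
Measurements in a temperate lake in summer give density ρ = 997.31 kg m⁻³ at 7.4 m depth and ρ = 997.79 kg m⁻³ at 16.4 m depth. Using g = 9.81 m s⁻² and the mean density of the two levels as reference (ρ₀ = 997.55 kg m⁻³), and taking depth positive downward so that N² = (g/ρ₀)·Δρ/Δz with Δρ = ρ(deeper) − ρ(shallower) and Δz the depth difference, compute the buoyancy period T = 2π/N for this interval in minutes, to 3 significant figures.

4.57 min

Δρ = 997.79 − 997.31 = 0.48 kg m⁻³ over Δz = 16.4 − 7.4 = 9 m.
N² = (9.81/997.55) × (0.48/9) = 5.2448 × 10⁻⁴ s⁻².
N = √(5.2448 × 10⁻⁴) = 0.022902 rad s⁻¹, so T = 2π/N = 274.35 s = 4.5725 min ≈ 4.57 min.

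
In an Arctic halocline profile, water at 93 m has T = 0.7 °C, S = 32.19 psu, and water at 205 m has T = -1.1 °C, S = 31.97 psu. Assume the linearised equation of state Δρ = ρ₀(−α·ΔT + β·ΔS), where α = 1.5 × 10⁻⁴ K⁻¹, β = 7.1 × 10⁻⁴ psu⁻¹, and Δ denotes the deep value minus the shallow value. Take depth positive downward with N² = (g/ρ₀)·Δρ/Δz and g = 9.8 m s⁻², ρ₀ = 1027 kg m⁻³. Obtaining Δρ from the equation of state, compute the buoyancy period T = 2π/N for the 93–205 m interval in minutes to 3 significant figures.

33.2 min

ΔT = -1.8 K, ΔS = -0.22 psu (deep − shallow).
Δρ/ρ₀ = −αΔT + βΔS = 2.70 × 10⁻⁴ − 1.562 × 10⁻⁴ = 1.138 × 10⁻⁴, so Δρ ≈ 0.1169 kg m⁻³.
N² = (g/ρ₀)·Δρ/Δz = g·(Δρ/ρ₀)/Δz = 9.8 × 1.138 × 10⁻⁴ / 112 = 9.9575 × 10⁻⁶ s⁻².
N = √(9.9575 × 10⁻⁶) = 3.1556 × 10⁻³ rad s⁻¹ → T = 2π/N = 1.9911 × 10³ s = 33.185 min ≈ 33.2 min.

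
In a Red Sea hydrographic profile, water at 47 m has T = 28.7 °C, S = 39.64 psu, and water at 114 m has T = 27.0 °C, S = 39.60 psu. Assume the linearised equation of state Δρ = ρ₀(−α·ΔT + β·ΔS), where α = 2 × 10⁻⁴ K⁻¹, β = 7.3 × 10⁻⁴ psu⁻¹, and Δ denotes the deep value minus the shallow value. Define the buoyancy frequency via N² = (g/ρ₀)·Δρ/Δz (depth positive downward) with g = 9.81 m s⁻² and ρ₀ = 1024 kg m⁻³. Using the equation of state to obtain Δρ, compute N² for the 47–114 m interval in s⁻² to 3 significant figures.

4.55 × 10⁻⁵ s⁻²

ΔT = -1.7 K, ΔS = -0.04 psu (deep − shallow).
Δρ/ρ₀ = −αΔT + βΔS = 3.40 × 10⁻⁴ − 2.92 × 10⁻⁵ = 3.108 × 10⁻⁴, so Δρ ≈ 0.3183 kg m⁻³.
N² = (g/ρ₀)·Δρ/Δz = g·(Δρ/ρ₀)/Δz = 9.81 × 3.108 × 10⁻⁴ / 67 = 4.5507 × 10⁻⁵ s⁻² ≈ 4.55 × 10⁻⁵ s⁻².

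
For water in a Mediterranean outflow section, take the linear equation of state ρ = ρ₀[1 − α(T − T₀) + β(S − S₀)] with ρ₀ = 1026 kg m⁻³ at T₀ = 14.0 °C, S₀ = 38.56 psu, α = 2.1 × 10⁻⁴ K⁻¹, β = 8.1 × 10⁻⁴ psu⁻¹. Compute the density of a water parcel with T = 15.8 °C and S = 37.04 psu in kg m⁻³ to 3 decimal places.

T − T₀ = +1.8 K, S − S₀ = -1.52 psu.
Bracket = 1 − α·(+1.8) + β·(-1.52) = 1 + (-1.6092 × 10⁻³) = 0.9983908.
ρ = 1026 × 0.9983908 = 1024.349 kg m⁻³.

1024.349 kg m⁻³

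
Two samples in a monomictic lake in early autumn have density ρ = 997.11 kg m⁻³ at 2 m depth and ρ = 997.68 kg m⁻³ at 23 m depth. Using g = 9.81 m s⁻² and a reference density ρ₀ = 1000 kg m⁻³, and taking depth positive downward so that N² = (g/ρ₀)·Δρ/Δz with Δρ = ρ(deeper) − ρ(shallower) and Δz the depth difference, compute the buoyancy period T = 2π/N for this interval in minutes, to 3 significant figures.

Δρ = 997.68 − 997.11 = 0.57 kg m⁻³ over Δz = 23 − 2 = 21 m.
N² = (9.81/1000) × (0.57/21) = 2.6627 × 10⁻⁴ s⁻².
N = √(2.6627 × 10⁻⁴) = 0.016318 rad s⁻¹, so T = 2π/N = 385.05 s = 6.4175 min ≈ 6.42 min.

6.42 min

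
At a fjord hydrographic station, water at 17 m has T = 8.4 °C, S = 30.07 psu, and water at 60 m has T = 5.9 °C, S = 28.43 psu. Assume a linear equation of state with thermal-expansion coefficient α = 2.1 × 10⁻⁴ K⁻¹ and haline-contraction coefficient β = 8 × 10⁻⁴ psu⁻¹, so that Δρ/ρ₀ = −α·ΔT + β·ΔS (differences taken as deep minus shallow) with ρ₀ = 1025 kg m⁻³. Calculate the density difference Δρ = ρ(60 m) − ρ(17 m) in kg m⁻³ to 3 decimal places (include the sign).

-0.807 kg m⁻³

ΔT = -2.5 K, ΔS = -1.64 psu (deep − shallow).
Δρ/ρ₀ = −(2.1 × 10⁻⁴)(-2.5) + (8 × 10⁻⁴)(-1.64) = -7.87 × 10⁻⁴.
Δρ = 1025 × (-7.87 × 10⁻⁴) = -0.807 kg m⁻³.
Negative Δρ: lighter below, statically unstable.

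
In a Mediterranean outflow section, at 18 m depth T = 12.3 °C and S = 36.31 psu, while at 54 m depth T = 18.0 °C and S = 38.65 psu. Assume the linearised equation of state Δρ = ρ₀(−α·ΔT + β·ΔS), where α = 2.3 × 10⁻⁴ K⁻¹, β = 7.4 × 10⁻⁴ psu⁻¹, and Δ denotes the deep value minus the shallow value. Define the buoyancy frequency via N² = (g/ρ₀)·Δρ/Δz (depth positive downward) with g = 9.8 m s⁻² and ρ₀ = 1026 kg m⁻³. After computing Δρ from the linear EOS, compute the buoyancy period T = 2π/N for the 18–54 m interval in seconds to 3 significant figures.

587 s

ΔT = +5.7 K, ΔS = +2.34 psu (deep − shallow).
Δρ/ρ₀ = −αΔT + βΔS = -1.311 × 10⁻³ + 1.7316 × 10⁻³ = 4.206 × 10⁻⁴, so Δρ ≈ 0.4315 kg m⁻³.
N² = (g/ρ₀)·Δρ/Δz = g·(Δρ/ρ₀)/Δz = 9.8 × 4.206 × 10⁻⁴ / 36 = 1.1450 × 10⁻⁴ s⁻².
N = √(1.1450 × 10⁻⁴) = 0.010700 rad s⁻¹ → T = 2π/N = 587.21 s ≈ 587 s.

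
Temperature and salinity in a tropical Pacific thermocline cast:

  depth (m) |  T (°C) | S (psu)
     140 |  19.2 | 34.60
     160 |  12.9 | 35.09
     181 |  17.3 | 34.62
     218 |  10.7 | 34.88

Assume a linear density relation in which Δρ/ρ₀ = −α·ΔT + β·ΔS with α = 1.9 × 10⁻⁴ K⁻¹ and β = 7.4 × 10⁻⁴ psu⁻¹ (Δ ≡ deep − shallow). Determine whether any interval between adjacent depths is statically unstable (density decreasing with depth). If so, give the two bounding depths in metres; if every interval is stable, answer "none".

Evaluate Δρ/ρ₀ = −αΔT + βΔS across each adjacent pair:
  140–160 m: −αΔT+βΔS = −(1.9 × 10⁻⁴)(-6.3)+(7.4 × 10⁻⁴)(+0.49) = 1.6 × 10⁻³ → stable
  160–181 m: −αΔT+βΔS = −(1.9 × 10⁻⁴)(+4.4)+(7.4 × 10⁻⁴)(-0.47) = -1.2 × 10⁻³ → UNSTABLE
  181–218 m: −αΔT+βΔS = −(1.9 × 10⁻⁴)(-6.6)+(7.4 × 10⁻⁴)(+0.26) = 1.4 × 10⁻³ → stable
The 160–181 m interval has Δρ < 0: lighter water underlies denser water.

160–181 m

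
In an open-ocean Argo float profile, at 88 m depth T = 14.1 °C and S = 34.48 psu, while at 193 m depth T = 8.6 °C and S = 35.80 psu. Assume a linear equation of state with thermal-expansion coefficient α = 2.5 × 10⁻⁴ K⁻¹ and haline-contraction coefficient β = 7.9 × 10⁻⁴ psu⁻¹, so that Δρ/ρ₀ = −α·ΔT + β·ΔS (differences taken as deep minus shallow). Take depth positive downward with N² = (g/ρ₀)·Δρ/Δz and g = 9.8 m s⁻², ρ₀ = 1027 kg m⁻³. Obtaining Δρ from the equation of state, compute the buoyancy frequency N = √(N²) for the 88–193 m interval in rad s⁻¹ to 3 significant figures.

0.0150 rad s⁻¹

ΔT = -5.5 K, ΔS = +1.32 psu (deep − shallow).
Δρ/ρ₀ = −αΔT + βΔS = 1.375 × 10⁻³ + 1.0428 × 10⁻³ = 2.4178 × 10⁻³, so Δρ ≈ 2.483 kg m⁻³.
N² = (g/ρ₀)·Δρ/Δz = g·(Δρ/ρ₀)/Δz = 9.8 × 2.4178 × 10⁻³ / 105 = 2.2566 × 10⁻⁴ s⁻².
N = √(2.2566 × 10⁻⁴) = 0.015022 rad s⁻¹ ≈ 0.0150 rad s⁻¹.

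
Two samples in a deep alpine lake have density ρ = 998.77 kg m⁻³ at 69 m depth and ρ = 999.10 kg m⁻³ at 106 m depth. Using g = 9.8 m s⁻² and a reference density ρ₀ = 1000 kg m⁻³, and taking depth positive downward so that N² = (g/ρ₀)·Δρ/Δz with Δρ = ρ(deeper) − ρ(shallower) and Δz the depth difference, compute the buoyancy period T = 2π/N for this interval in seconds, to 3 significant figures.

Δρ = 999.10 − 998.77 = 0.33 kg m⁻³ over Δz = 106 − 69 = 37 m.
N² = (9.8/1000) × (0.33/37) = 8.7405 × 10⁻⁵ s⁻².
N = √(8.7405 × 10⁻⁵) = 9.3491 × 10⁻³ rad s⁻¹, so T = 2π/N = 672.06 s ≈ 672 s.
Since Δρ > 0 the layer is stably stratified.

672 s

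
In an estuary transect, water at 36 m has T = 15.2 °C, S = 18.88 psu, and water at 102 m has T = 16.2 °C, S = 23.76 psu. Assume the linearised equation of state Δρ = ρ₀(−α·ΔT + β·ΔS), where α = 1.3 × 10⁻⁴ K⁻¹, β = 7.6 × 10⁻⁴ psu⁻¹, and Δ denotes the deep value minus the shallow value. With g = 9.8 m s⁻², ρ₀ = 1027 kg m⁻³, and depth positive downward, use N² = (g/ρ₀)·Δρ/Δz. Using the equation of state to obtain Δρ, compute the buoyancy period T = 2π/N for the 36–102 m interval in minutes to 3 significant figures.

4.54 min

ΔT = +1.0 K, ΔS = +4.88 psu (deep − shallow).
Δρ/ρ₀ = −αΔT + βΔS = -1.30 × 10⁻⁴ + 3.7088 × 10⁻³ = 3.5788 × 10⁻³, so Δρ ≈ 3.675 kg m⁻³.
N² = (g/ρ₀)·Δρ/Δz = g·(Δρ/ρ₀)/Δz = 9.8 × 3.5788 × 10⁻³ / 66 = 5.3140 × 10⁻⁴ s⁻².
N = √(5.3140 × 10⁻⁴) = 0.023052 rad s⁻¹ → T = 2π/N = 272.57 s = 4.5428 min ≈ 4.54 min.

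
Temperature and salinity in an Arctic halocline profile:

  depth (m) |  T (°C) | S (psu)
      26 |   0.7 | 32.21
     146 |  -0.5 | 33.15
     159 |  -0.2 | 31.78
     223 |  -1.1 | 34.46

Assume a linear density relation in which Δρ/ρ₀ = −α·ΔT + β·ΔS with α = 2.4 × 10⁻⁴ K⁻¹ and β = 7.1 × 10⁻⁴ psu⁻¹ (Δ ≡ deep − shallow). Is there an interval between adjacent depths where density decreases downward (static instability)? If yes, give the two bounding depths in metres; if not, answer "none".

146–159 m

Evaluate Δρ/ρ₀ = −αΔT + βΔS across each adjacent pair:
  26–146 m: −αΔT+βΔS = −(2.4 × 10⁻⁴)(-1.2)+(7.1 × 10⁻⁴)(+0.94) = 9.6 × 10⁻⁴ → stable
  146–159 m: −αΔT+βΔS = −(2.4 × 10⁻⁴)(+0.3)+(7.1 × 10⁻⁴)(-1.37) = -1.0 × 10⁻³ → UNSTABLE
  159–223 m: −αΔT+βΔS = −(2.4 × 10⁻⁴)(-0.9)+(7.1 × 10⁻⁴)(+2.68) = 2.1 × 10⁻³ → stable
The 146–159 m interval has Δρ < 0: lighter water underlies denser water.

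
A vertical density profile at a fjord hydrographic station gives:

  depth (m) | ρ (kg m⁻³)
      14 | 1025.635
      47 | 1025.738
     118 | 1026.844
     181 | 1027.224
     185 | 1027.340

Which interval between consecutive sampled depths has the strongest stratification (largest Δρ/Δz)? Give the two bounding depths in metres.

Compute the density gradient over each adjacent pair:
  14–47 m: Δρ/Δz = 0.103/33 = 3.1 × 10⁻³ kg m⁻⁴
  47–118 m: Δρ/Δz = 1.106/71 = 0.016 kg m⁻⁴
  118–181 m: Δρ/Δz = 0.380/63 = 6.0 × 10⁻³ kg m⁻⁴
  181–185 m: Δρ/Δz = 0.116/4 = 0.029 kg m⁻⁴
The largest gradient is in the 181–185 m interval — the pycnocline.

181–185 m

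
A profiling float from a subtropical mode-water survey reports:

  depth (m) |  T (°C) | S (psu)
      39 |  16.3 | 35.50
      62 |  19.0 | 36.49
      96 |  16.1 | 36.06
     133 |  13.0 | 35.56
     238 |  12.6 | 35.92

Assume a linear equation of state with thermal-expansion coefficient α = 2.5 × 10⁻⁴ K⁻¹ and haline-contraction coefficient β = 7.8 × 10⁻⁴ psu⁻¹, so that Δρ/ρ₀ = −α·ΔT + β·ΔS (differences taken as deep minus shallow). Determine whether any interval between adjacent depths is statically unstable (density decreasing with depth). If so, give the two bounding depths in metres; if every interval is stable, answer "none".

none

Evaluate Δρ/ρ₀ = −αΔT + βΔS across each adjacent pair:
  39–62 m: −αΔT+βΔS = −(2.5 × 10⁻⁴)(+2.7)+(7.8 × 10⁻⁴)(+0.99) = 9.7 × 10⁻⁵ → stable
  62–96 m: −αΔT+βΔS = −(2.5 × 10⁻⁴)(-2.9)+(7.8 × 10⁻⁴)(-0.43) = 3.9 × 10⁻⁴ → stable
  96–133 m: −αΔT+βΔS = −(2.5 × 10⁻⁴)(-3.1)+(7.8 × 10⁻⁴)(-0.50) = 3.9 × 10⁻⁴ → stable
  133–238 m: −αΔT+βΔS = −(2.5 × 10⁻⁴)(-0.4)+(7.8 × 10⁻⁴)(+0.36) = 3.8 × 10⁻⁴ → stable
Every interval has Δρ > 0: the column is stably stratified throughout.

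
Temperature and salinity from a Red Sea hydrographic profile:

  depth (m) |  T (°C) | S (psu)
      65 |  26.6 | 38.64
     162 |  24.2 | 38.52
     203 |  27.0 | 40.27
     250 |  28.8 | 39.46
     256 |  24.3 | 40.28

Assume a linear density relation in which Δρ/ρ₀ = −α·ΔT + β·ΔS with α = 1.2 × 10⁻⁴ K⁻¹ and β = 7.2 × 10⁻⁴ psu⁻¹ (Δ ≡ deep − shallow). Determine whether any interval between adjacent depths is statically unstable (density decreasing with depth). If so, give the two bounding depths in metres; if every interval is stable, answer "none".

Evaluate Δρ/ρ₀ = −αΔT + βΔS across each adjacent pair:
  65–162 m: −αΔT+βΔS = −(1.2 × 10⁻⁴)(-2.4)+(7.2 × 10⁻⁴)(-0.12) = 2.0 × 10⁻⁴ → stable
  162–203 m: −αΔT+βΔS = −(1.2 × 10⁻⁴)(+2.8)+(7.2 × 10⁻⁴)(+1.75) = 9.2 × 10⁻⁴ → stable
  203–250 m: −αΔT+βΔS = −(1.2 × 10⁻⁴)(+1.8)+(7.2 × 10⁻⁴)(-0.81) = -8.0 × 10⁻⁴ → UNSTABLE
  250–256 m: −αΔT+βΔS = −(1.2 × 10⁻⁴)(-4.5)+(7.2 × 10⁻⁴)(+0.82) = 1.1 × 10⁻³ → stable
The 203–250 m interval has Δρ < 0: lighter water underlies denser water.

203–250 m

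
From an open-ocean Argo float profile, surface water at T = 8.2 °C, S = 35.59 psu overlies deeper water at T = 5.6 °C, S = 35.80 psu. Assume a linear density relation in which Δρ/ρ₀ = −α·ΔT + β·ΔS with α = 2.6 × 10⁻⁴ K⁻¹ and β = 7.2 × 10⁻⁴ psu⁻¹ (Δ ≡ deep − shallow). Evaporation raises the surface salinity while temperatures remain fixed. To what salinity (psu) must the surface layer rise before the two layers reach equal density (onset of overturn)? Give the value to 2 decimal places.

36.74 psu

Neutral buoyancy requires −α(T_deep − T_surf) + β(S_deep − S_surf′) = 0.
S_surf′ = S_deep − (α/β)·ΔT = 35.80 − (2.6 × 10⁻⁴/7.2 × 10⁻⁴)·(-2.6) = 36.7389 psu.
Increase required: 36.7389 − 35.59 = 1.1489 psu.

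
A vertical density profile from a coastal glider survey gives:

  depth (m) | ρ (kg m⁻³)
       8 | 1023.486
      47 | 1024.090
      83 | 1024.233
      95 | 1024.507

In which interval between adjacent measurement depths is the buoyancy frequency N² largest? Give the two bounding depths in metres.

Compute the density gradient over each adjacent pair:
  8–47 m: Δρ/Δz = 0.604/39 = 0.015 kg m⁻⁴
  47–83 m: Δρ/Δz = 0.143/36 = 4.0 × 10⁻³ kg m⁻⁴
  83–95 m: Δρ/Δz = 0.274/12 = 0.023 kg m⁻⁴
The largest gradient is in the 83–95 m interval — the pycnocline.

83–95 m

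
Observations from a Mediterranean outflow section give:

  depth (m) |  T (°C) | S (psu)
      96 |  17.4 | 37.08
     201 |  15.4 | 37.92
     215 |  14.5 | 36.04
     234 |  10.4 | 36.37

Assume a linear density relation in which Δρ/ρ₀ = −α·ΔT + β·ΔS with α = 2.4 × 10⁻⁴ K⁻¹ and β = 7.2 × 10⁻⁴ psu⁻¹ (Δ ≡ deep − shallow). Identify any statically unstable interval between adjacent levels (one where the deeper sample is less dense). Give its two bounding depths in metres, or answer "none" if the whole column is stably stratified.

201–215 m

Evaluate Δρ/ρ₀ = −αΔT + βΔS across each adjacent pair:
  96–201 m: −αΔT+βΔS = −(2.4 × 10⁻⁴)(-2.0)+(7.2 × 10⁻⁴)(+0.84) = 1.1 × 10⁻³ → stable
  201–215 m: −αΔT+βΔS = −(2.4 × 10⁻⁴)(-0.9)+(7.2 × 10⁻⁴)(-1.88) = -1.1 × 10⁻³ → UNSTABLE
  215–234 m: −αΔT+βΔS = −(2.4 × 10⁻⁴)(-4.1)+(7.2 × 10⁻⁴)(+0.33) = 1.2 × 10⁻³ → stable
The 201–215 m interval has Δρ < 0: lighter water underlies denser water.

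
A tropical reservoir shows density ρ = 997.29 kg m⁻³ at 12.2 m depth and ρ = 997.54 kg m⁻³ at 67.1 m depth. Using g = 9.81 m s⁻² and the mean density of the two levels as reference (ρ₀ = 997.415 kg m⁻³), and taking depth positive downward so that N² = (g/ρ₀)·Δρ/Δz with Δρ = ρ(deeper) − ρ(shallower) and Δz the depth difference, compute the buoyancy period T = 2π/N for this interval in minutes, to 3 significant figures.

15.6 min

Δρ = 997.54 − 997.29 = 0.25 kg m⁻³ over Δz = 67.1 − 12.2 = 54.9 m.
N² = (9.81/997.415) × (0.25/54.9) = 4.4788 × 10⁻⁵ s⁻².
N = √(4.4788 × 10⁻⁵) = 6.6924 × 10⁻³ rad s⁻¹, so T = 2π/N = 938.85 s = 15.648 min ≈ 15.6 min.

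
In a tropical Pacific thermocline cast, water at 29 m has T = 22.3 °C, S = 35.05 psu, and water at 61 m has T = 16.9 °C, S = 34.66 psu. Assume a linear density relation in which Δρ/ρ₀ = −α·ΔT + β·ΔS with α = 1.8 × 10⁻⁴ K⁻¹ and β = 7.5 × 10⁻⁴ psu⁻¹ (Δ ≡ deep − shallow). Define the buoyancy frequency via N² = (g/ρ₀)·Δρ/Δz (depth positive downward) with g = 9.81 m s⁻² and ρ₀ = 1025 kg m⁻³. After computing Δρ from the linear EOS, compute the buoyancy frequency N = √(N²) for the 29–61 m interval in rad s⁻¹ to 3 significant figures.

ΔT = -5.4 K, ΔS = -0.39 psu (deep − shallow).
Δρ/ρ₀ = −αΔT + βΔS = 9.72 × 10⁻⁴ − 2.925 × 10⁻⁴ = 6.795 × 10⁻⁴, so Δρ ≈ 0.6965 kg m⁻³.
N² = (g/ρ₀)·Δρ/Δz = g·(Δρ/ρ₀)/Δz = 9.81 × 6.795 × 10⁻⁴ / 32 = 2.0831 × 10⁻⁴ s⁻².
N = √(2.0831 × 10⁻⁴) = 0.014433 rad s⁻¹ ≈ 0.0144 rad s⁻¹.

0.0144 rad s⁻¹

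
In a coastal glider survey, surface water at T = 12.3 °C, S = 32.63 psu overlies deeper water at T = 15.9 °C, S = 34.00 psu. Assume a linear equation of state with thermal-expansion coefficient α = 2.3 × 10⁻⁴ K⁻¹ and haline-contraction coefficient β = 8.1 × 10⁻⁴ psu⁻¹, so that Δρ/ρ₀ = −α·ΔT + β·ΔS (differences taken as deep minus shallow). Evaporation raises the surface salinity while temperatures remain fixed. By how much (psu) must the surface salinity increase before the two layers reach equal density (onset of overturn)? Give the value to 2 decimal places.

0.35 psu

Neutral buoyancy requires −α(T_deep − T_surf) + β(S_deep − S_surf′) = 0.
S_surf′ = S_deep − (α/β)·ΔT = 34.00 − (2.3 × 10⁻⁴/8.1 × 10⁻⁴)·(+3.6) = 32.9778 psu.
Increase required: 32.9778 − 32.63 = 0.3478 psu.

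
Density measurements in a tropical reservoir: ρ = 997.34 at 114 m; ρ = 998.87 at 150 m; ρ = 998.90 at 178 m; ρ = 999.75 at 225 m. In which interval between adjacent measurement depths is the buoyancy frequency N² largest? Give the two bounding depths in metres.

114–150 m

Compute the density gradient over each adjacent pair:
  114–150 m: Δρ/Δz = 1.53/36 = 0.043 kg m⁻⁴
  150–178 m: Δρ/Δz = 0.03/28 = 1.1 × 10⁻³ kg m⁻⁴
  178–225 m: Δρ/Δz = 0.85/47 = 0.018 kg m⁻⁴
The largest gradient is in the 114–150 m interval — the pycnocline.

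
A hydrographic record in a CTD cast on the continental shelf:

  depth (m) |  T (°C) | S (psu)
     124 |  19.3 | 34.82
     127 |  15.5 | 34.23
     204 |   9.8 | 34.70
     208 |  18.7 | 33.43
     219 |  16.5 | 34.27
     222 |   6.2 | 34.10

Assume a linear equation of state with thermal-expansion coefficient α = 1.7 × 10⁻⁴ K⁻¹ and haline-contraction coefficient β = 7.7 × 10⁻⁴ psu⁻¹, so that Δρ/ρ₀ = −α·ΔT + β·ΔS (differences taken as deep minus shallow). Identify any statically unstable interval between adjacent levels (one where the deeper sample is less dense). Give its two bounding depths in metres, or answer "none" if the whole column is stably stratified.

204–208 m

Evaluate Δρ/ρ₀ = −αΔT + βΔS across each adjacent pair:
  124–127 m: −αΔT+βΔS = −(1.7 × 10⁻⁴)(-3.8)+(7.7 × 10⁻⁴)(-0.59) = 1.9 × 10⁻⁴ → stable
  127–204 m: −αΔT+βΔS = −(1.7 × 10⁻⁴)(-5.7)+(7.7 × 10⁻⁴)(+0.47) = 1.3 × 10⁻³ → stable
  204–208 m: −αΔT+βΔS = −(1.7 × 10⁻⁴)(+8.9)+(7.7 × 10⁻⁴)(-1.27) = -2.5 × 10⁻³ → UNSTABLE
  208–219 m: −αΔT+βΔS = −(1.7 × 10⁻⁴)(-2.2)+(7.7 × 10⁻⁴)(+0.84) = 1.0 × 10⁻³ → stable
  219–222 m: −αΔT+βΔS = −(1.7 × 10⁻⁴)(-10.3)+(7.7 × 10⁻⁴)(-0.17) = 1.6 × 10⁻³ → stable
The 204–208 m interval has Δρ < 0: lighter water underlies denser water.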